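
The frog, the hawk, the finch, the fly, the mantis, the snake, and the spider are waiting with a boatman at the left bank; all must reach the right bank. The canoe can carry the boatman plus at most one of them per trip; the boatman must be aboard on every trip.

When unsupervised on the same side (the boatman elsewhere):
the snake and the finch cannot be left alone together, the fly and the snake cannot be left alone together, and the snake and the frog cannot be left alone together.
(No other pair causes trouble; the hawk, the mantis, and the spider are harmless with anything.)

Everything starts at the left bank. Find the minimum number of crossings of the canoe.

Following every safe sequence of crossings from the start, the most of the 7 that can be at the right bank as the canoe arrives there on crossings 1, 3, 5, 7, 9 is 1, 2, 3, 4, 5 respectively; the best ever achieved is 5 of 7.
From crossing 11 on, no configuration arises that was not already reachable earlier: only 72 distinct safe configurations (who is on which side, and where the canoe is) can ever be reached, none of them has everyone across, and every continuation just revisits them. So no valid plan exists.

impossible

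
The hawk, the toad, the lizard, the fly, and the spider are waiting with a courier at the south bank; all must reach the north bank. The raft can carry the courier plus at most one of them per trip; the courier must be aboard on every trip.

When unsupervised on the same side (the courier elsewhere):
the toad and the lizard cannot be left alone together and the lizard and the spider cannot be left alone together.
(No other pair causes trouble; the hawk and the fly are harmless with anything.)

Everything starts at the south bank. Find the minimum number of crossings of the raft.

Counting alone: the courier can take at most 1 across per trip to the north bank, so moving all 5 needs at least 5 loaded trips out, with a return between consecutive ones — at least 9 crossings.
The safety rule pushes this higher. Following every safe sequence of crossings, the most of the 5 that can be at the north bank as the raft arrives there on crossing 9 is 4 — never all 5.
So no plan with fewer than 11 crossings exists, and this one achieves 11:
1. Courier goes to the north bank with the lizard.  [the south bank: the fly, the hawk, the spider, the toad | the north bank: the lizard]
2. Courier goes back to the south bank alone.  [the south bank: the fly, the hawk, the spider, the toad | the north bank: the lizard]
3. Courier goes to the north bank with the hawk.  [the south bank: the fly, the spider, the toad | the north bank: the hawk, the lizard]
4. Courier goes back to the south bank alone.  [the south bank: the fly, the spider, the toad | the north bank: the hawk, the lizard]
5. Courier goes to the north bank with the toad.  [the south bank: the fly, the spider | the north bank: the hawk, the lizard, the toad]
6. Courier goes back to the south bank with the lizard.  [the south bank: the fly, the lizard, the spider | the north bank: the hawk, the toad]
7. Courier goes to the north bank with the spider.  [the south bank: the fly, the lizard | the north bank: the hawk, the spider, the toad]
8. Courier goes back to the south bank alone.  [the south bank: the fly, the lizard | the north bank: the hawk, the spider, the toad]
9. Courier goes to the north bank with the fly.  [the south bank: the lizard | the north bank: the fly, the hawk, the spider, the toad]
10. Courier goes back to the south bank alone.  [the south bank: the lizard | the north bank: the fly, the hawk, the spider, the toad]
11. Courier goes to the north bank with the lizard.  [the south bank: — | the north bank: the fly, the hawk, the lizard, the spider, the toad]

11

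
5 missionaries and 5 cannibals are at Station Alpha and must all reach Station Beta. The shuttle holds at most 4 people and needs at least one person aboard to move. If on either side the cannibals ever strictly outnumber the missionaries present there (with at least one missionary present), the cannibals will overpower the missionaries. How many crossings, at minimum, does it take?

Counting alone: each trip to Station Beta takes at most 4 across and each return brings at least 1 back, so after t trips out (and t−1 returns) at most 4t − (t−1) of the 10 are across; that first reaches 10 at t = 3, so at least 5 crossings are needed.
The safety rule pushes this higher. Following every safe sequence of crossings, the most of the 10 that can be at Station Beta as the shuttle arrives there on crossing 5 is 9 — never all 10.
So no plan with fewer than 7 crossings exists, and this one achieves 7:
1. 2 cannibals → Station Beta.  (Station Alpha: 5M 3C; Station Beta: 0M 2C)
2. 1 cannibal ← Station Alpha.  (Station Alpha: 5M 4C; Station Beta: 0M 1C)
3. 4 cannibals → Station Beta.  (Station Alpha: 5M 0C; Station Beta: 0M 5C)
4. 1 cannibal ← Station Alpha.  (Station Alpha: 5M 1C; Station Beta: 0M 4C)
5. 4 missionaries → Station Beta.  (Station Alpha: 1M 1C; Station Beta: 4M 4C)
6. 1 missionary and 1 cannibal ← Station Alpha.  (Station Alpha: 2M 2C; Station Beta: 3M 3C)
7. 2 missionaries and 2 cannibals → Station Beta.  (Station Alpha: 0M 0C; Station Beta: 5M 5C)

7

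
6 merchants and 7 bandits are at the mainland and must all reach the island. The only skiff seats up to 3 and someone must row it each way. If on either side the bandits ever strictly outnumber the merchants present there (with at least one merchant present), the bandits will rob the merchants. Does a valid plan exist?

The bandits already outnumber the merchants at the mainland before anyone moves, so the starting position itself is disallowed.

No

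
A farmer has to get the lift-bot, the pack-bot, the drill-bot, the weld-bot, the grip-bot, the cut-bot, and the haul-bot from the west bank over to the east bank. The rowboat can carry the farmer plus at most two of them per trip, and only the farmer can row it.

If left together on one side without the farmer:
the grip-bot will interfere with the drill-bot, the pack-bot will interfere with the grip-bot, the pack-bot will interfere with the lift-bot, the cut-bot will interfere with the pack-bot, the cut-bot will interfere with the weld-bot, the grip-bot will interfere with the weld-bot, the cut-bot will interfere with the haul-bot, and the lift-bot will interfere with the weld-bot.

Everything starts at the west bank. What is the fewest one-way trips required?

Whatever the first load, the items left behind include a forbidden pair without the farmer. No opening move is safe, so no plan exists.

impossible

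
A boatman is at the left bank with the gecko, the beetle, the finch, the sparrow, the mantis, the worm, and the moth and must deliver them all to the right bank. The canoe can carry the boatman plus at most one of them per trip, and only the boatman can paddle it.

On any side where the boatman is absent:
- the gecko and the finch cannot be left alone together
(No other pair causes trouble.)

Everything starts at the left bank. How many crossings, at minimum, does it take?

13

Counting alone: the boatman can take at most 1 across per trip to the right bank, so moving all 7 needs at least 7 loaded trips out, with a return between consecutive ones — at least 13 crossings.
The plan below uses exactly 13 crossings, so it is optimal:
1. Boatman goes to the right bank with the gecko.
2. Boatman goes back to the left bank alone.
3. Boatman goes to the right bank with the beetle.
4. Boatman goes back to the left bank alone.
5. Boatman goes to the right bank with the sparrow.
6. Boatman goes back to the left bank alone.
7. Boatman goes to the right bank with the mantis.
8. Boatman goes back to the left bank alone.
9. Boatman goes to the right bank with the worm.
10. Boatman goes back to the left bank alone.
11. Boatman goes to the right bank with the moth.
12. Boatman goes back to the left bank alone.
13. Boatman goes to the right bank with the finch.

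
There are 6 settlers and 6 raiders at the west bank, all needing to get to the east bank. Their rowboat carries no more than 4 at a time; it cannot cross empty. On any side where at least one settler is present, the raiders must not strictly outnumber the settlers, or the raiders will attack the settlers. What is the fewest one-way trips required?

9

Counting alone: each trip to the east bank takes at most 4 across and each return brings at least 1 back, so after t trips out (and t−1 returns) at most 4t − (t−1) of the 12 are across; that first reaches 12 at t = 4, so at least 7 crossings are needed.
The safety rule pushes this higher. Following every safe sequence of crossings, the most of the 12 that can be at the east bank as the rowboat arrives there on crossing 7 is 11 — never all 12.
So no plan with fewer than 9 crossings exists, and this one achieves 9:
1. 2 raiders → the east bank.  (the west bank: 6S 4R; the east bank: 0S 2R)
2. 1 raider ← the west bank.  (the west bank: 6S 5R; the east bank: 0S 1R)
3. 4 raiders → the east bank.  (the west bank: 6S 1R; the east bank: 0S 5R)
4. 1 raider ← the west bank.  (the west bank: 6S 2R; the east bank: 0S 4R)
5. 4 settlers → the east bank.  (the west bank: 2S 2R; the east bank: 4S 4R)
6. 1 settler and 1 raider ← the west bank.  (the west bank: 3S 3R; the east bank: 3S 3R)
7. 2 settlers and 2 raiders → the east bank.  (the west bank: 1S 1R; the east bank: 5S 5R)
8. 1 settler and 1 raider ← the west bank.  (the west bank: 2S 2R; the east bank: 4S 4R)
9. 2 settlers and 2 raiders → the east bank.  (the west bank: 0S 0R; the east bank: 6S 6R)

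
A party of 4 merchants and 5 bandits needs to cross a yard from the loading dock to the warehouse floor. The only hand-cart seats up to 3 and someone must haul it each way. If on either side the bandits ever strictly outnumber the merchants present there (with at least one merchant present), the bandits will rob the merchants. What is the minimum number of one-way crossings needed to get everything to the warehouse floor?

impossible

The bandits already outnumber the merchants at the loading dock before anyone moves, so the starting position itself is disallowed.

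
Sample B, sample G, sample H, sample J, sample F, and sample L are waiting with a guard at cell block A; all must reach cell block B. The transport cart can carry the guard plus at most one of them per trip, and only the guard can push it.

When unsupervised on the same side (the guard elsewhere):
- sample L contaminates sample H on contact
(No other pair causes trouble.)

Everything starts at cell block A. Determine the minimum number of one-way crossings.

Counting alone: the guard can take at most 1 across per trip to cell block B, so moving all 6 needs at least 6 loaded trips out, with a return between consecutive ones — at least 11 crossings.
The plan below uses exactly 11 crossings, so it is optimal:
1. Guard goes to cell block B with sample H.
2. Guard goes back to cell block A alone.
3. Guard goes to cell block B with sample B.
4. Guard goes back to cell block A alone.
5. Guard goes to cell block B with sample G.
6. Guard goes back to cell block A alone.
7. Guard goes to cell block B with sample J.
8. Guard goes back to cell block A alone.
9. Guard goes to cell block B with sample F.
10. Guard goes back to cell block A alone.
11. Guard goes to cell block B with sample L.

11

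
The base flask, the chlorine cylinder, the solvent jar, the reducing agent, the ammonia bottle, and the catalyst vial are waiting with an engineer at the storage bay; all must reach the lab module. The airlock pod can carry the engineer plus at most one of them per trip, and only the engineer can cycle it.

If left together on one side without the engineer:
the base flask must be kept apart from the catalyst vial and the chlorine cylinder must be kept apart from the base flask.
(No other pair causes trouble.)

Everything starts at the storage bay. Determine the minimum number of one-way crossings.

13

Counting alone: the engineer can take at most 1 across per trip to the lab module, so moving all 6 needs at least 6 loaded trips out, with a return between consecutive ones — at least 11 crossings.
The safety rule pushes this higher. Following every safe sequence of crossings, the most of the 6 that can be at the lab module as the airlock pod arrives there on crossing 11 is 5 — never all 6.
So no plan with fewer than 13 crossings exists, and this one achieves 13:
1. Engineer goes to the lab module with the base flask.  [the storage bay: the ammonia bottle, the catalyst vial, the chlorine cylinder, the reducing agent, the solvent jar | the lab module: the base flask]
2. Engineer goes back to the storage bay alone.  [the storage bay: the ammonia bottle, the catalyst vial, the chlorine cylinder, the reducing agent, the solvent jar | the lab module: the base flask]
3. Engineer goes to the lab module with the chlorine cylinder.  [the storage bay: the ammonia bottle, the catalyst vial, the reducing agent, the solvent jar | the lab module: the base flask, the chlorine cylinder]
4. Engineer goes back to the storage bay with the base flask.  [the storage bay: the ammonia bottle, the base flask, the catalyst vial, the reducing agent, the solvent jar | the lab module: the chlorine cylinder]
5. Engineer goes to the lab module with the catalyst vial.  [the storage bay: the ammonia bottle, the base flask, the reducing agent, the solvent jar | the lab module: the catalyst vial, the chlorine cylinder]
6. Engineer goes back to the storage bay alone.  [the storage bay: the ammonia bottle, the base flask, the reducing agent, the solvent jar | the lab module: the catalyst vial, the chlorine cylinder]
7. Engineer goes to the lab module with the solvent jar.  [the storage bay: the ammonia bottle, the base flask, the reducing agent | the lab module: the catalyst vial, the chlorine cylinder, the solvent jar]
8. Engineer goes back to the storage bay alone.  [the storage bay: the ammonia bottle, the base flask, the reducing agent | the lab module: the catalyst vial, the chlorine cylinder, the solvent jar]
9. Engineer goes to the lab module with the reducing agent.  [the storage bay: the ammonia bottle, the base flask | the lab module: the catalyst vial, the chlorine cylinder, the reducing agent, the solvent jar]
10. Engineer goes back to the storage bay alone.  [the storage bay: the ammonia bottle, the base flask | the lab module: the catalyst vial, the chlorine cylinder, the reducing agent, the solvent jar]
11. Engineer goes to the lab module with the ammonia bottle.  [the storage bay: the base flask | the lab module: the ammonia bottle, the catalyst vial, the chlorine cylinder, the reducing agent, the solvent jar]
12. Engineer goes back to the storage bay alone.  [the storage bay: the base flask | the lab module: the ammonia bottle, the catalyst vial, the chlorine cylinder, the reducing agent, the solvent jar]
13. Engineer goes to the lab module with the base flask.  [the storage bay: — | the lab module: the ammonia bottle, the base flask, the catalyst vial, the chlorine cylinder, the reducing agent, the solvent jar]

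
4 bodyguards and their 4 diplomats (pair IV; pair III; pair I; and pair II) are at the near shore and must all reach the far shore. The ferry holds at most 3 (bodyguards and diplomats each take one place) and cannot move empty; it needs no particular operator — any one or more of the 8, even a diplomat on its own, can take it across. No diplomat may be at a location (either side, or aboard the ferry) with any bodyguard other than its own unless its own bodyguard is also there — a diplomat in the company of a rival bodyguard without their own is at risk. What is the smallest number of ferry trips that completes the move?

9

Counting alone: each trip to the far shore takes at most 3 across and each return brings at least 1 back, so after t trips out (and t−1 returns) at most 3t − (t−1) of the 8 are across; that first reaches 8 at t = 4, so at least 7 crossings are needed.
The safety rule pushes this higher. Following every safe sequence of crossings, the most of the 8 that can be at the far shore as the ferry arrives there on crossing 7 is 7 — never all 8.
So no plan with fewer than 9 crossings exists, and this one achieves 9:
1. bodyguard IV and diplomat IV cross → the far shore.
2. bodyguard IV crosses ← the near shore.
3. bodyguard III, bodyguard IV, and diplomat III cross → the far shore.
4. bodyguard IV and diplomat IV cross ← the near shore.
5. bodyguard I, bodyguard II, and bodyguard IV cross → the far shore.
6. diplomat III crosses ← the near shore.
7. diplomat III and diplomat IV cross → the far shore.
8. diplomat IV crosses ← the near shore.
9. diplomat I, diplomat II, and diplomat IV cross → the far shore.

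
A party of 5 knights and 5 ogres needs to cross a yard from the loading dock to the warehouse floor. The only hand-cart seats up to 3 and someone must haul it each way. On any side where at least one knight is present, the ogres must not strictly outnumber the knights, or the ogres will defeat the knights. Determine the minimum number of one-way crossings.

11

Counting alone: each trip to the warehouse floor takes at most 3 across and each return brings at least 1 back, so after t trips out (and t−1 returns) at most 3t − (t−1) of the 10 are across; that first reaches 10 at t = 5, so at least 9 crossings are needed.
The safety rule pushes this higher. Following every safe sequence of crossings, the most of the 10 that can be at the warehouse floor as the hand-cart arrives there on crossing 9 is 9 — never all 10.
So no plan with fewer than 11 crossings exists, and this one achieves 11:
1. 2 ogres → the warehouse floor.  (the loading dock: 5K 3O; the warehouse floor: 0K 2O)
2. 1 ogre ← the loading dock.  (the loading dock: 5K 4O; the warehouse floor: 0K 1O)
3. 3 ogres → the warehouse floor.  (the loading dock: 5K 1O; the warehouse floor: 0K 4O)
4. 1 ogre ← the loading dock.  (the loading dock: 5K 2O; the warehouse floor: 0K 3O)
5. 3 knights → the warehouse floor.  (the loading dock: 2K 2O; the warehouse floor: 3K 3O)
6. 1 knight and 1 ogre ← the loading dock.  (the loading dock: 3K 3O; the warehouse floor: 2K 2O)
7. 3 knights → the warehouse floor.  (the loading dock: 0K 3O; the warehouse floor: 5K 2O)
8. 1 ogre ← the loading dock.  (the loading dock: 0K 4O; the warehouse floor: 5K 1O)
9. 2 ogres → the warehouse floor.  (the loading dock: 0K 2O; the warehouse floor: 5K 3O)
10. 1 ogre ← the loading dock.  (the loading dock: 0K 3O; the warehouse floor: 5K 2O)
11. 3 ogres → the warehouse floor.  (the loading dock: 0K 0O; the warehouse floor: 5K 5O)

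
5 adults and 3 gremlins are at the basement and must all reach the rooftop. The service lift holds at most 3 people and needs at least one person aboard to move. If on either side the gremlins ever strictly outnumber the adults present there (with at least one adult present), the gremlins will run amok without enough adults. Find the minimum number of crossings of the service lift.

Counting alone: each trip to the rooftop takes at most 3 across and each return brings at least 1 back, so after t trips out (and t−1 returns) at most 3t − (t−1) of the 8 are across; that first reaches 8 at t = 4, so at least 7 crossings are needed.
The plan below uses exactly 7 crossings, so it is optimal:
1. 2 gremlins → the rooftop.  (the basement: 5A 1G; the rooftop: 0A 2G)
2. 1 gremlin ← the basement.  (the basement: 5A 2G; the rooftop: 0A 1G)
3. 2 adults and 1 gremlin → the rooftop.  (the basement: 3A 1G; the rooftop: 2A 2G)
4. 1 gremlin ← the basement.  (the basement: 3A 2G; the rooftop: 2A 1G)
5. 1 adult and 2 gremlins → the rooftop.  (the basement: 2A 0G; the rooftop: 3A 3G)
6. 1 gremlin ← the basement.  (the basement: 2A 1G; the rooftop: 3A 2G)
7. 2 adults and 1 gremlin → the rooftop.  (the basement: 0A 0G; the rooftop: 5A 3G)

7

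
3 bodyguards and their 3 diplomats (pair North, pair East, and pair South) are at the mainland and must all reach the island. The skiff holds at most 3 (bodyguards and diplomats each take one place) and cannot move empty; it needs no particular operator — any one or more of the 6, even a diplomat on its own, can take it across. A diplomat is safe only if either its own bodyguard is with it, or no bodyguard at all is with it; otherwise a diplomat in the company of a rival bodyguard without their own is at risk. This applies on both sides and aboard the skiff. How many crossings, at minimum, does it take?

5

Counting alone: each trip to the island takes at most 3 across and each return brings at least 1 back, so after t trips out (and t−1 returns) at most 3t − (t−1) of the 6 are across; that first reaches 6 at t = 3, so at least 5 crossings are needed.
The plan below uses exactly 5 crossings, so it is optimal:
1. bodyguard North and diplomat North cross → the island.
2. bodyguard North crosses ← the mainland.
3. bodyguard East, bodyguard North, and bodyguard South cross → the island.
4. diplomat North crosses ← the mainland.
5. diplomat East, diplomat North, and diplomat South cross → the island.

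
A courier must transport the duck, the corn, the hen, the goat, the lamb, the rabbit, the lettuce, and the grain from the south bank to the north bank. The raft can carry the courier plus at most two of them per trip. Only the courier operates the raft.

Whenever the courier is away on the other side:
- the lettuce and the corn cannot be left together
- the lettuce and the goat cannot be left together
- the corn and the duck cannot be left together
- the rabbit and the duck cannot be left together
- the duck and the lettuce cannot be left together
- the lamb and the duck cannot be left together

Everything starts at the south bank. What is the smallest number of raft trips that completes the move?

Counting alone: the courier can take at most 2 across per trip to the north bank, so moving all 8 needs at least 4 loaded trips out, with a return between consecutive ones — at least 7 crossings.
The safety rule pushes this higher. Following every safe sequence of crossings, the most of the 8 that can be at the north bank as the raft arrives there on crossings 7, 9, 11 is 5, 6, 7 respectively — never all 8.
So no plan with fewer than 13 crossings exists, and this one achieves 13:
1. Courier goes to the north bank with the duck and the lettuce.  [the south bank: the corn, the goat, the grain, the hen, the lamb, the rabbit | the north bank: the duck, the lettuce]
2. Courier goes back to the south bank with the duck.  [the south bank: the corn, the duck, the goat, the grain, the hen, the lamb, the rabbit | the north bank: the lettuce]
3. Courier goes to the north bank with the duck and the hen.  [the south bank: the corn, the goat, the grain, the lamb, the rabbit | the north bank: the duck, the hen, the lettuce]
4. Courier goes back to the south bank with the duck.  [the south bank: the corn, the duck, the goat, the grain, the lamb, the rabbit | the north bank: the hen, the lettuce]
5. Courier goes to the north bank with the duck and the goat.  [the south bank: the corn, the grain, the lamb, the rabbit | the north bank: the duck, the goat, the hen, the lettuce]
6. Courier goes back to the south bank with the lettuce.  [the south bank: the corn, the grain, the lamb, the lettuce, the rabbit | the north bank: the duck, the goat, the hen]
7. Courier goes to the north bank with the corn and the lamb.  [the south bank: the grain, the lettuce, the rabbit | the north bank: the corn, the duck, the goat, the hen, the lamb]
8. Courier goes back to the south bank with the duck.  [the south bank: the duck, the grain, the lettuce, the rabbit | the north bank: the corn, the goat, the hen, the lamb]
9. Courier goes to the north bank with the duck and the rabbit.  [the south bank: the grain, the lettuce | the north bank: the corn, the duck, the goat, the hen, the lamb, the rabbit]
10. Courier goes back to the south bank with the duck.  [the south bank: the duck, the grain, the lettuce | the north bank: the corn, the goat, the hen, the lamb, the rabbit]
11. Courier goes to the north bank with the duck and the grain.  [the south bank: the lettuce | the north bank: the corn, the duck, the goat, the grain, the hen, the lamb, the rabbit]
12. Courier goes back to the south bank with the duck.  [the south bank: the duck, the lettuce | the north bank: the corn, the goat, the grain, the hen, the lamb, the rabbit]
13. Courier goes to the north bank with the duck and the lettuce.  [the south bank: — | the north bank: the corn, the duck, the goat, the grain, the hen, the lamb, the lettuce, the rabbit]

13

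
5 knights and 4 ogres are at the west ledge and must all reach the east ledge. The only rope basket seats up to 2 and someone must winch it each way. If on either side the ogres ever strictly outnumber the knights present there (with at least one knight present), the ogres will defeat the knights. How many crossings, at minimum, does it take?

Counting alone: each trip to the east ledge takes at most 2 across and each return brings at least 1 back, so after t trips out (and t−1 returns) at most 2t − (t−1) of the 9 are across; that first reaches 9 at t = 8, so at least 15 crossings are needed.
The plan below uses exactly 15 crossings, so it is optimal:
1. 2 ogres → the east ledge.  (the west ledge: 5K 2O; the east ledge: 0K 2O)
2. 1 ogre ← the west ledge.  (the west ledge: 5K 3O; the east ledge: 0K 1O)
3. 2 ogres → the east ledge.  (the west ledge: 5K 1O; the east ledge: 0K 3O)
4. 1 ogre ← the west ledge.  (the west ledge: 5K 2O; the east ledge: 0K 2O)
5. 2 knights → the east ledge.  (the west ledge: 3K 2O; the east ledge: 2K 2O)
6. 1 ogre ← the west ledge.  (the west ledge: 3K 3O; the east ledge: 2K 1O)
7. 1 knight and 1 ogre → the east ledge.  (the west ledge: 2K 2O; the east ledge: 3K 2O)
8. 1 knight ← the west ledge.  (the west ledge: 3K 2O; the east ledge: 2K 2O)
9. 1 knight and 1 ogre → the east ledge.  (the west ledge: 2K 1O; the east ledge: 3K 3O)
10. 1 ogre ← the west ledge.  (the west ledge: 2K 2O; the east ledge: 3K 2O)
11. 1 knight and 1 ogre → the east ledge.  (the west ledge: 1K 1O; the east ledge: 4K 3O)
12. 1 knight ← the west ledge.  (the west ledge: 2K 1O; the east ledge: 3K 3O)
13. 1 knight and 1 ogre → the east ledge.  (the west ledge: 1K 0O; the east ledge: 4K 4O)
14. 1 ogre ← the west ledge.  (the west ledge: 1K 1O; the east ledge: 4K 3O)
15. 1 knight and 1 ogre → the east ledge.  (the west ledge: 0K 0O; the east ledge: 5K 4O)

15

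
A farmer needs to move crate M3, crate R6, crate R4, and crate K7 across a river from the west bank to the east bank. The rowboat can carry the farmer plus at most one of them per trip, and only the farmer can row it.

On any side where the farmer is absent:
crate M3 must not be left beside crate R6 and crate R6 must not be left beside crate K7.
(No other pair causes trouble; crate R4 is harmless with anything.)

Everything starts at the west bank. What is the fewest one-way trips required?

Counting alone: the farmer can take at most 1 across per trip to the east bank, so moving all 4 needs at least 4 loaded trips out, with a return between consecutive ones — at least 7 crossings.
The safety rule pushes this higher. Following every safe sequence of crossings, the most of the 4 that can be at the east bank as the rowboat arrives there on crossing 7 is 3 — never all 4.
So no plan with fewer than 9 crossings exists, and this one achieves 9:
1. Farmer goes to the east bank with crate R6.  [the west bank: crate K7, crate M3, crate R4 | the east bank: crate R6]
2. Farmer goes back to the west bank alone.  [the west bank: crate K7, crate M3, crate R4 | the east bank: crate R6]
3. Farmer goes to the east bank with crate M3.  [the west bank: crate K7, crate R4 | the east bank: crate M3, crate R6]
4. Farmer goes back to the west bank with crate R6.  [the west bank: crate K7, crate R4, crate R6 | the east bank: crate M3]
5. Farmer goes to the east bank with crate K7.  [the west bank: crate R4, crate R6 | the east bank: crate K7, crate M3]
6. Farmer goes back to the west bank alone.  [the west bank: crate R4, crate R6 | the east bank: crate K7, crate M3]
7. Farmer goes to the east bank with crate R4.  [the west bank: crate R6 | the east bank: crate K7, crate M3, crate R4]
8. Farmer goes back to the west bank alone.  [the west bank: crate R6 | the east bank: crate K7, crate M3, crate R4]
9. Farmer goes to the east bank with crate R6.  [the west bank: — | the east bank: crate K7, crate M3, crate R4, crate R6]

9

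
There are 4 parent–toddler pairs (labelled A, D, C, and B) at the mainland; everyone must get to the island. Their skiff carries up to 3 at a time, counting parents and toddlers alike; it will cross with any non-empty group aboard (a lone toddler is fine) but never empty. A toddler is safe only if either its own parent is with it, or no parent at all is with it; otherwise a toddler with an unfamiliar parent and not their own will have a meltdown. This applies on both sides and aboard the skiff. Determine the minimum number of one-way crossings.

9

Counting alone: each trip to the island takes at most 3 across and each return brings at least 1 back, so after t trips out (and t−1 returns) at most 3t − (t−1) of the 8 are across; that first reaches 8 at t = 4, so at least 7 crossings are needed.
The safety rule pushes this higher. Following every safe sequence of crossings, the most of the 8 that can be at the island as the skiff arrives there on crossing 7 is 7 — never all 8.
So no plan with fewer than 9 crossings exists, and this one achieves 9:
1. parent A and toddler A cross → the island.
2. parent A crosses ← the mainland.
3. parent A, parent D, and toddler D cross → the island.
4. parent A and toddler A cross ← the mainland.
5. parent A, parent B, and parent C cross → the island.
6. toddler D crosses ← the mainland.
7. toddler A and toddler D cross → the island.
8. toddler A crosses ← the mainland.
9. toddler A, toddler B, and toddler C cross → the island.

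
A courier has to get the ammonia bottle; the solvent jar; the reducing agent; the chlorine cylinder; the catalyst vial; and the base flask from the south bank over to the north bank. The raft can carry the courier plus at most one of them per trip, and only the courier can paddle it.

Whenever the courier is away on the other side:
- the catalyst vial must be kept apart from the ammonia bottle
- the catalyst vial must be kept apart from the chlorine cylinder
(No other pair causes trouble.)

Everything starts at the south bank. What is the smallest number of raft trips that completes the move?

Counting alone: the courier can take at most 1 across per trip to the north bank, so moving all 6 needs at least 6 loaded trips out, with a return between consecutive ones — at least 11 crossings.
The safety rule pushes this higher. Following every safe sequence of crossings, the most of the 6 that can be at the north bank as the raft arrives there on crossing 11 is 5 — never all 6.
So no plan with fewer than 13 crossings exists, and this one achieves 13:
1. Courier goes to the north bank with the catalyst vial.  [the south bank: the ammonia bottle, the base flask, the chlorine cylinder, the reducing agent, the solvent jar | the north bank: the catalyst vial]
2. Courier goes back to the south bank alone.  [the south bank: the ammonia bottle, the base flask, the chlorine cylinder, the reducing agent, the solvent jar | the north bank: the catalyst vial]
3. Courier goes to the north bank with the ammonia bottle.  [the south bank: the base flask, the chlorine cylinder, the reducing agent, the solvent jar | the north bank: the ammonia bottle, the catalyst vial]
4. Courier goes back to the south bank with the catalyst vial.  [the south bank: the base flask, the catalyst vial, the chlorine cylinder, the reducing agent, the solvent jar | the north bank: the ammonia bottle]
5. Courier goes to the north bank with the chlorine cylinder.  [the south bank: the base flask, the catalyst vial, the reducing agent, the solvent jar | the north bank: the ammonia bottle, the chlorine cylinder]
6. Courier goes back to the south bank alone.  [the south bank: the base flask, the catalyst vial, the reducing agent, the solvent jar | the north bank: the ammonia bottle, the chlorine cylinder]
7. Courier goes to the north bank with the solvent jar.  [the south bank: the base flask, the catalyst vial, the reducing agent | the north bank: the ammonia bottle, the chlorine cylinder, the solvent jar]
8. Courier goes back to the south bank alone.  [the south bank: the base flask, the catalyst vial, the reducing agent | the north bank: the ammonia bottle, the chlorine cylinder, the solvent jar]
9. Courier goes to the north bank with the reducing agent.  [the south bank: the base flask, the catalyst vial | the north bank: the ammonia bottle, the chlorine cylinder, the reducing agent, the solvent jar]
10. Courier goes back to the south bank alone.  [the south bank: the base flask, the catalyst vial | the north bank: the ammonia bottle, the chlorine cylinder, the reducing agent, the solvent jar]
11. Courier goes to the north bank with the base flask.  [the south bank: the catalyst vial | the north bank: the ammonia bottle, the base flask, the chlorine cylinder, the reducing agent, the solvent jar]
12. Courier goes back to the south bank alone.  [the south bank: the catalyst vial | the north bank: the ammonia bottle, the base flask, the chlorine cylinder, the reducing agent, the solvent jar]
13. Courier goes to the north bank with the catalyst vial.  [the south bank: — | the north bank: the ammonia bottle, the base flask, the catalyst vial, the chlorine cylinder, the reducing agent, the solvent jar]

13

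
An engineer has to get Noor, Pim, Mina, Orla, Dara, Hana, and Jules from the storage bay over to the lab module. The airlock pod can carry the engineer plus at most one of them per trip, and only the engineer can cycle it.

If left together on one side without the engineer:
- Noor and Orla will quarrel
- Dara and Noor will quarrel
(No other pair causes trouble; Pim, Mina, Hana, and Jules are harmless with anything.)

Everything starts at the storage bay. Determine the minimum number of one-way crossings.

Counting alone: the engineer can take at most 1 across per trip to the lab module, so moving all 7 needs at least 7 loaded trips out, with a return between consecutive ones — at least 13 crossings.
The safety rule pushes this higher. Following every safe sequence of crossings, the most of the 7 that can be at the lab module as the airlock pod arrives there on crossing 13 is 6 — never all 7.
So no plan with fewer than 15 crossings exists, and this one achieves 15:
1. Engineer goes to the lab module with Noor.  [the storage bay: Dara, Hana, Jules, Mina, Orla, Pim | the lab module: Noor]
2. Engineer goes back to the storage bay alone.  [the storage bay: Dara, Hana, Jules, Mina, Orla, Pim | the lab module: Noor]
3. Engineer goes to the lab module with Pim.  [the storage bay: Dara, Hana, Jules, Mina, Orla | the lab module: Noor, Pim]
4. Engineer goes back to the storage bay alone.  [the storage bay: Dara, Hana, Jules, Mina, Orla | the lab module: Noor, Pim]
5. Engineer goes to the lab module with Mina.  [the storage bay: Dara, Hana, Jules, Orla | the lab module: Mina, Noor, Pim]
6. Engineer goes back to the storage bay alone.  [the storage bay: Dara, Hana, Jules, Orla | the lab module: Mina, Noor, Pim]
7. Engineer goes to the lab module with Orla.  [the storage bay: Dara, Hana, Jules | the lab module: Mina, Noor, Orla, Pim]
8. Engineer goes back to the storage bay with Noor.  [the storage bay: Dara, Hana, Jules, Noor | the lab module: Mina, Orla, Pim]
9. Engineer goes to the lab module with Dara.  [the storage bay: Hana, Jules, Noor | the lab module: Dara, Mina, Orla, Pim]
10. Engineer goes back to the storage bay alone.  [the storage bay: Hana, Jules, Noor | the lab module: Dara, Mina, Orla, Pim]
11. Engineer goes to the lab module with Hana.  [the storage bay: Jules, Noor | the lab module: Dara, Hana, Mina, Orla, Pim]
12. Engineer goes back to the storage bay alone.  [the storage bay: Jules, Noor | the lab module: Dara, Hana, Mina, Orla, Pim]
13. Engineer goes to the lab module with Jules.  [the storage bay: Noor | the lab module: Dara, Hana, Jules, Mina, Orla, Pim]
14. Engineer goes back to the storage bay alone.  [the storage bay: Noor | the lab module: Dara, Hana, Jules, Mina, Orla, Pim]
15. Engineer goes to the lab module with Noor.  [the storage bay: — | the lab module: Dara, Hana, Jules, Mina, Noor, Orla, Pim]

15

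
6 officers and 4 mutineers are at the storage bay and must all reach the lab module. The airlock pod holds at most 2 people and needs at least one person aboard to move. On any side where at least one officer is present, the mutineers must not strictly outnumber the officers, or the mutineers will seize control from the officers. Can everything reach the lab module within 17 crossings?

Yes

Yes — this plan uses 17 crossings (≤ 17):
1. 2 mutineers → the lab module.  (the storage bay: 6O 2M; the lab module: 0O 2M)
2. 1 mutineer ← the storage bay.  (the storage bay: 6O 3M; the lab module: 0O 1M)
3. 2 mutineers → the lab module.  (the storage bay: 6O 1M; the lab module: 0O 3M)
4. 1 mutineer ← the storage bay.  (the storage bay: 6O 2M; the lab module: 0O 2M)
5. 2 officers → the lab module.  (the storage bay: 4O 2M; the lab module: 2O 2M)
6. 1 mutineer ← the storage bay.  (the storage bay: 4O 3M; the lab module: 2O 1M)
7. 1 officer and 1 mutineer → the lab module.  (the storage bay: 3O 2M; the lab module: 3O 2M)
8. 1 mutineer ← the storage bay.  (the storage bay: 3O 3M; the lab module: 3O 1M)
9. 2 mutineers → the lab module.  (the storage bay: 3O 1M; the lab module: 3O 3M)
10. 1 mutineer ← the storage bay.  (the storage bay: 3O 2M; the lab module: 3O 2M)
11. 1 officer and 1 mutineer → the lab module.  (the storage bay: 2O 1M; the lab module: 4O 3M)
12. 1 mutineer ← the storage bay.  (the storage bay: 2O 2M; the lab module: 4O 2M)
13. 2 mutineers → the lab module.  (the storage bay: 2O 0M; the lab module: 4O 4M)
14. 1 mutineer ← the storage bay.  (the storage bay: 2O 1M; the lab module: 4O 3M)
15. 1 officer and 1 mutineer → the lab module.  (the storage bay: 1O 0M; the lab module: 5O 4M)
16. 1 mutineer ← the storage bay.  (the storage bay: 1O 1M; the lab module: 5O 3M)
17. 1 officer and 1 mutineer → the lab module.  (the storage bay: 0O 0M; the lab module: 6O 4M)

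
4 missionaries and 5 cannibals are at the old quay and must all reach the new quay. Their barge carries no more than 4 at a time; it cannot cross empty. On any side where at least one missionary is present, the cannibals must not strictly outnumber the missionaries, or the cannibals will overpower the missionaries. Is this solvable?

The cannibals already outnumber the missionaries at the old quay before anyone moves, so the starting position itself is disallowed.

No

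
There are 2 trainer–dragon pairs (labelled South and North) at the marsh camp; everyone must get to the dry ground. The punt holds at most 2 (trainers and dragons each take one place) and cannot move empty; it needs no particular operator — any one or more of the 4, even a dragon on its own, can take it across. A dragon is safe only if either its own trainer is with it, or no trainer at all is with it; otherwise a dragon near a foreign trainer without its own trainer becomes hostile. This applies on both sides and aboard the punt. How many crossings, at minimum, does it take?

Counting alone: each trip to the dry ground takes at most 2 across and each return brings at least 1 back, so after t trips out (and t−1 returns) at most 2t − (t−1) of the 4 are across; that first reaches 4 at t = 3, so at least 5 crossings are needed.
The plan below uses exactly 5 crossings, so it is optimal:
1. dragon South and trainer South cross → the dry ground.
2. trainer South crosses ← the marsh camp.
3. trainer North and trainer South cross → the dry ground.
4. trainer North crosses ← the marsh camp.
5. dragon North and trainer North cross → the dry ground.

5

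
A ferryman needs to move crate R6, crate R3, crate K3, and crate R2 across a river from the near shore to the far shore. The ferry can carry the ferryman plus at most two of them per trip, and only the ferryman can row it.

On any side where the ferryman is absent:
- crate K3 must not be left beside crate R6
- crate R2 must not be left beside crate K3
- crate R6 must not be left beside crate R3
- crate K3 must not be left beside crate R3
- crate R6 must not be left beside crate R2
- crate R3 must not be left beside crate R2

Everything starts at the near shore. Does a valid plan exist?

Whatever the first load, the items left behind include a forbidden pair without the ferryman. No opening move is safe, so no plan exists.

No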